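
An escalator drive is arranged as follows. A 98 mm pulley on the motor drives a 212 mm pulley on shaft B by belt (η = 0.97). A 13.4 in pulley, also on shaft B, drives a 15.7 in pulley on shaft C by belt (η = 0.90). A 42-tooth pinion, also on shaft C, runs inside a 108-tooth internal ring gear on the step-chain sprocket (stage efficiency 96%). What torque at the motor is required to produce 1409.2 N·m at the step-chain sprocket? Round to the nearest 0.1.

Overall ratio R = 2.1633 × 1.1716 × 2.5714 = 6.5175; overall efficiency η = 0.97 × 0.90 × 0.96 = 0.8381.
Input torque = output torque / (R × η) = 1409.2 / (6.5175 × 0.8381) = 257.99 N·m.

258.0 N·m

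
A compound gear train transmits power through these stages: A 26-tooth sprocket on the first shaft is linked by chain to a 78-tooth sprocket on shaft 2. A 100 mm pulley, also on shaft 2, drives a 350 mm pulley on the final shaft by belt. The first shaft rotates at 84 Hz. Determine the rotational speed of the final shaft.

8 Hz

the first shaft → shaft 2 (chain, 78/26): 84 ÷ 3 = 28 Hz
shaft 2 → the final shaft (belt, 350/100): 28 ÷ 3.5 = 8 Hz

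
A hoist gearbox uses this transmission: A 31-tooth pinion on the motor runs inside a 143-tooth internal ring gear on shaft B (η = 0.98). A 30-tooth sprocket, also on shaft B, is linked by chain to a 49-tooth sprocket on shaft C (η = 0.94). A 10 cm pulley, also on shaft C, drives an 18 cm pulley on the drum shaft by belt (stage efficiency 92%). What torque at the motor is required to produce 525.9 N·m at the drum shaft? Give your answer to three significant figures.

Overall ratio R = 4.6129 × 1.6333 × 1.8 = 13.562; overall efficiency η = 0.98 × 0.94 × 0.92 = 0.8475.
Input torque = output torque / (R × η) = 525.9 / (13.562 × 0.8475) = 45.755 N·m.

45.8 N·m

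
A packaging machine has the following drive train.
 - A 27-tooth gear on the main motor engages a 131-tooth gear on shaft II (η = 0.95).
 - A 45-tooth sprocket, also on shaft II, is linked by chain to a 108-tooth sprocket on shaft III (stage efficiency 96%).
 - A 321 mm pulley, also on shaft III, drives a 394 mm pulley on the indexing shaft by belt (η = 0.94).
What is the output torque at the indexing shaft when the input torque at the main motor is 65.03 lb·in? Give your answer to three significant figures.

797 lb·in

After the gear mesh (131/27): 65.03 × 4.8519 × 0.95 = 299.74 lb·in
After the chain (108/45): 299.74 × 2.4 × 0.96 = 690.6 lb·in
After the belt (394/321): 690.6 × 1.2274 × 0.94 = 796.79 lb·in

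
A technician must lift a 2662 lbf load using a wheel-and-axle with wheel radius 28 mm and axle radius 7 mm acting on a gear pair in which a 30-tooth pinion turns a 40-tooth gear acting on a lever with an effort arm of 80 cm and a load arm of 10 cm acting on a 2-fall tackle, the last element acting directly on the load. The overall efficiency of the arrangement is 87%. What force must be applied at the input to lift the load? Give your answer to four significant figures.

35.86 lbf

Wheel-and-axle MA = R/r = 28/7 = 4.
Gear pair MA = 40/30 = 1.3333.
Lever MA = effort arm / load arm = 80/10 = 8.
Block-and-tackle MA = number of supporting rope parts = 2.
Combined ideal MA = 4 × 1.3333 × 8 × 2 = 85.333.
Actual MA = 85.333 × 0.87 = 74.24.
Effort = load / actual MA = 2662 / 74.24 = 35.857 lbf.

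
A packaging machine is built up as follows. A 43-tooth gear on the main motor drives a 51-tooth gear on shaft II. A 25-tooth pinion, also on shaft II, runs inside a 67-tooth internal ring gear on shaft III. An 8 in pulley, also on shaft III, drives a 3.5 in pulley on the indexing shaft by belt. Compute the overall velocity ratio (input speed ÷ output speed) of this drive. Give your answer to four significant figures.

1.391

Each stage contributes driven/driver: gear mesh 51/43 = 1.186, internal gear 67/25 = 2.68, belt 3.5/8 = 0.4375.
Overall: 1.186 × 2.68 × 0.4375 = 1.3906.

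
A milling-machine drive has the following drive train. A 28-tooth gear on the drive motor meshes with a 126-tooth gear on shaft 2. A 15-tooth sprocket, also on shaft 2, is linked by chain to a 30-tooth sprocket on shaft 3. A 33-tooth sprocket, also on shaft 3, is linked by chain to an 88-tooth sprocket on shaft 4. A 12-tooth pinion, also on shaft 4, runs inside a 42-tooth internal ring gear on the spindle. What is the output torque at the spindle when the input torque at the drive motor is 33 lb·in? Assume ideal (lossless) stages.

2772 lb·in

gear mesh 126/28 = 4.5 → τ = 33·4.5 = 148.5 lb·in
chain 30/15 = 2 → τ = 148.5·2 = 297 lb·in
chain 88/33 = 2.6667 → τ = 297·2.6667 = 792 lb·in
internal gear 42/12 = 3.5 → τ = 792·3.5 = 2772 lb·in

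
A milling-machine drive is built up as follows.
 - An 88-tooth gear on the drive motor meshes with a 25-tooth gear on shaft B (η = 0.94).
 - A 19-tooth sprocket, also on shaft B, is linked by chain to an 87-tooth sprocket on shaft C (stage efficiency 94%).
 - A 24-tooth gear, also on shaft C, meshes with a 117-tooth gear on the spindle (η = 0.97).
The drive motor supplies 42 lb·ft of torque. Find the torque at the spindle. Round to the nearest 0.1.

gear mesh 25/88 = 0.28409 → τ = 42·0.28409·0.94 = 11.216 lb·ft
chain 87/19 = 4.5789 → τ = 11.216·4.5789·0.94 = 48.276 lb·ft
gear mesh 117/24 = 4.875 → τ = 48.276·4.875·0.97 = 228.28 lb·ft

228.3 lb·ft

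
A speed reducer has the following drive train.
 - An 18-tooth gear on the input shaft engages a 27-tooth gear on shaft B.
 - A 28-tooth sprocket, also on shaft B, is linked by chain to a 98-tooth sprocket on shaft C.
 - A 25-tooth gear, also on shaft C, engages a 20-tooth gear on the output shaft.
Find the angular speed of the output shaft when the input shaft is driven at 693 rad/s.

gear mesh 27/18 = 1.5 → 693/1.5 = 462 rad/s
chain 98/28 = 3.5 → 462/3.5 = 132 rad/s
gear mesh 20/25 = 0.8 → 132/0.8 = 165 rad/s

165 rad/s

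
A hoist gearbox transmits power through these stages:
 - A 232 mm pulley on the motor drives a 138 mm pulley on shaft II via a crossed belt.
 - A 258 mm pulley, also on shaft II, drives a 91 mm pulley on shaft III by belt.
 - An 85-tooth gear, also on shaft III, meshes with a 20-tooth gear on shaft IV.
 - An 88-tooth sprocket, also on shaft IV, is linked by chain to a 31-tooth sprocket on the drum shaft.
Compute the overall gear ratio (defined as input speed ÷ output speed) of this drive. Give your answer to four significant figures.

Each stage contributes driven/driver: belt 138/232 = 0.59483, belt 91/258 = 0.35271, gear mesh 20/85 = 0.23529, chain 31/88 = 0.35227.
Overall: 0.59483 × 0.35271 × 0.23529 × 0.35227 = 0.01739.

0.01739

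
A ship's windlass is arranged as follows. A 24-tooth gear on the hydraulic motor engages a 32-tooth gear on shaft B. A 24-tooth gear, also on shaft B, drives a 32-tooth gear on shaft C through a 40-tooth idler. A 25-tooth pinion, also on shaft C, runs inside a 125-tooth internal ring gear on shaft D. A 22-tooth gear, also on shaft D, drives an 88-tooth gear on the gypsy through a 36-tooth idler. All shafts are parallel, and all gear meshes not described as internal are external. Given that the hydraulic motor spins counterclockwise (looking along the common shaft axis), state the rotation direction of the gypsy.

clockwise

the hydraulic motor → shaft B: external mesh, 1 reversal → CW.
shaft B → shaft C: driver → idler → driven is 2 external meshes, 2 reversals → CW.
shaft C → shaft D: internal mesh, same direction → CW.
shaft D → the gypsy: driver → idler → driven is 2 external meshes, 2 reversals → CW.
5 reversals in total — an odd number — so the gypsy turns opposite to the hydraulic motor.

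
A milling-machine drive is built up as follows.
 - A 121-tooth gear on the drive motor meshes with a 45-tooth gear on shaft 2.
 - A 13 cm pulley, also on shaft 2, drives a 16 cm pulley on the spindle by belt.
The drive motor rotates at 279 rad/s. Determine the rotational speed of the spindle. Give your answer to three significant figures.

610 rad/s

Gear mesh: ratio = 45/121 = 0.3719, so shaft 2 turns at 279 / 0.3719 = 750.2 rad/s.
Belt: ratio = 16/13 = 1.2308, so the spindle turns at 750.2 / 1.2308 = 609.54 rad/s.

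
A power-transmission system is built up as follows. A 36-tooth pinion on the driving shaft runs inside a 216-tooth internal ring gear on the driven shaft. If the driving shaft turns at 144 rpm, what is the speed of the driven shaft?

24 rpm

Internal gear: ratio = 216/36 = 6, so the driven shaft turns at 144 / 6 = 24 rpm.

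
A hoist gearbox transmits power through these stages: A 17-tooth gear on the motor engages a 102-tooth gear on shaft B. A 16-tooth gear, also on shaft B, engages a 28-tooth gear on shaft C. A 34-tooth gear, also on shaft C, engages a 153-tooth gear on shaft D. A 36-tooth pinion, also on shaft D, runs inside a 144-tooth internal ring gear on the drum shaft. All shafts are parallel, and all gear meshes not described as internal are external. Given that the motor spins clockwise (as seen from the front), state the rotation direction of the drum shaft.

counterclockwise

the motor → shaft B: external mesh, 1 reversal → CCW.
shaft B → shaft C: external mesh, 1 reversal → CW.
shaft C → shaft D: external mesh, 1 reversal → CCW.
shaft D → the drum shaft: internal mesh, same direction → CCW.
3 reversals in total — an odd number — so the drum shaft turns opposite to the motor.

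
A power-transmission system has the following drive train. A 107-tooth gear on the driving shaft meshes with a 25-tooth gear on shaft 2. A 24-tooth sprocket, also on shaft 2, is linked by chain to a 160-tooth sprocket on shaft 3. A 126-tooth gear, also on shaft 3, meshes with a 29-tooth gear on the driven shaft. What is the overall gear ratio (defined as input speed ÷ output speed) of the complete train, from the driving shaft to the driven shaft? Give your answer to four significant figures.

Each stage contributes driven/driver: gear mesh 25/107 = 0.23364, chain 160/24 = 6.6667, gear mesh 29/126 = 0.23016.
Overall: 0.23364 × 6.6667 × 0.23016 = 0.3585.

0.3585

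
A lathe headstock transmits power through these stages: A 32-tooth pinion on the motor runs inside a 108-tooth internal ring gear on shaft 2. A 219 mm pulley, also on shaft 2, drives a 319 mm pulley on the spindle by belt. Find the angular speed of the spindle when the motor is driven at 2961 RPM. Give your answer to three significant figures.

602 RPM

the motor → shaft 2 (internal gear, 108/32): 2961 ÷ 3.375 = 877.33 RPM
shaft 2 → the spindle (belt, 319/219): 877.33 ÷ 1.4566 = 602.31 RPM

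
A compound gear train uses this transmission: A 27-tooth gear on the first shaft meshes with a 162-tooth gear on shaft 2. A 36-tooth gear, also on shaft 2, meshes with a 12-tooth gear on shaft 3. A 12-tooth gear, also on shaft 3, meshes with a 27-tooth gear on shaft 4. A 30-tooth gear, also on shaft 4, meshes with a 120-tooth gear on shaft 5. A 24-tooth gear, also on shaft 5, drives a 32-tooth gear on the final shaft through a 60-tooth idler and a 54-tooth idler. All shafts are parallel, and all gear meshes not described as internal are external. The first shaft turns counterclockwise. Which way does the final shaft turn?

clockwise

the first shaft → shaft 2: external mesh, 1 reversal → CW.
shaft 2 → shaft 3: external mesh, 1 reversal → CCW.
shaft 3 → shaft 4: external mesh, 1 reversal → CW.
shaft 4 → shaft 5: external mesh, 1 reversal → CCW.
shaft 5 → the final shaft: driver → idler → idler → driven is 3 external meshes, 3 reversals → CW.
7 reversals in total — an odd number — so the final shaft turns opposite to the first shaft.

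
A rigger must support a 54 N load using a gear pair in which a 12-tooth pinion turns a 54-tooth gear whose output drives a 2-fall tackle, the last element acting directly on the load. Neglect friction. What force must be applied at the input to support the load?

6 N

Gear pair MA = 54/12 = 4.5.
Block-and-tackle MA = number of supporting rope parts = 2.
Combined ideal MA = 4.5 × 2 = 9.
Effort = load / MA = 54 / 9 = 6 N.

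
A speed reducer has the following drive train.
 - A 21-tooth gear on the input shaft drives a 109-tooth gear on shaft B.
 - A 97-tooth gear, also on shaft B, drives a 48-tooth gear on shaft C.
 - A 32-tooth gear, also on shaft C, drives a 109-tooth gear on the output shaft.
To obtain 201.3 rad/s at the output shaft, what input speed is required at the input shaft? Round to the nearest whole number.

Overall ratio R = 5.1905 × 0.49485 × 3.4062 = 8.7489.
Required input speed = output speed × R = 201.3 × 8.7489 = 1761.2 rad/s.

1761 rad/s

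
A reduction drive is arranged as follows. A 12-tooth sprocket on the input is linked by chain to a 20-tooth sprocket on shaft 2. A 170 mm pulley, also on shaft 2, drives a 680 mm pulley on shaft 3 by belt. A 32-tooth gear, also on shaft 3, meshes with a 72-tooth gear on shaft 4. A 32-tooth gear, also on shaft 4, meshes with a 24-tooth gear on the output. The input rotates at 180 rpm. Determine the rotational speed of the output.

16 rpm

the input → shaft 2 (chain, 20/12): 180 ÷ 1.6667 = 108 rpm
shaft 2 → shaft 3 (belt, 680/170): 108 ÷ 4 = 27 rpm
shaft 3 → shaft 4 (gear mesh, 72/32): 27 ÷ 2.25 = 12 rpm
shaft 4 → the output (gear mesh, 24/32): 12 ÷ 0.75 = 16 rpm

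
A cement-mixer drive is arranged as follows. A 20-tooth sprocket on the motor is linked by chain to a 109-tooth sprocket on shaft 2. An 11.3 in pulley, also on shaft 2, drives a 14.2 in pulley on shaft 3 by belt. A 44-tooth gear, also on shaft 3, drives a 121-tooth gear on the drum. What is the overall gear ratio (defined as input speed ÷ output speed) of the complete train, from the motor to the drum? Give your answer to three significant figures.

18.8

Each stage contributes driven/driver: chain 109/20 = 5.45, belt 14.2/11.3 = 1.2566, gear mesh 121/44 = 2.75.
Overall: 5.45 × 1.2566 × 2.75 = 18.834.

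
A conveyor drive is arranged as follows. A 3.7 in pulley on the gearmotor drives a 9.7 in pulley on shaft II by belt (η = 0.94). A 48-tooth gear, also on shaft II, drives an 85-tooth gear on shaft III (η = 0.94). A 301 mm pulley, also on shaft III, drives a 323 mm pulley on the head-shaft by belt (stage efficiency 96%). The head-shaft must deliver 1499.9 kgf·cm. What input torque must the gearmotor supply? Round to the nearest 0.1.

Overall ratio R = 2.6216 × 1.7708 × 1.0731 = 4.9818; overall efficiency η = 0.94 × 0.94 × 0.96 = 0.8483.
Input torque = output torque / (R × η) = 1499.9 / (4.9818 × 0.8483) = 354.94 kgf·cm.

354.9 kgf·cm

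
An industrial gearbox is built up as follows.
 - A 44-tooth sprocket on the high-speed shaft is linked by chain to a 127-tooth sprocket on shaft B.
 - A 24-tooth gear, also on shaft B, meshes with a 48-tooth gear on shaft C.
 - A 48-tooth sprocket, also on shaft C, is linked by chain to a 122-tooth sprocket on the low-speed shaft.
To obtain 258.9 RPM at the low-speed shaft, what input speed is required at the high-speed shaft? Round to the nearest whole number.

Overall ratio R = 2.8864 × 2 × 2.5417 = 14.672.
Required input speed = output speed × R = 258.9 × 14.672 = 3798.7 RPM.

3799 RPM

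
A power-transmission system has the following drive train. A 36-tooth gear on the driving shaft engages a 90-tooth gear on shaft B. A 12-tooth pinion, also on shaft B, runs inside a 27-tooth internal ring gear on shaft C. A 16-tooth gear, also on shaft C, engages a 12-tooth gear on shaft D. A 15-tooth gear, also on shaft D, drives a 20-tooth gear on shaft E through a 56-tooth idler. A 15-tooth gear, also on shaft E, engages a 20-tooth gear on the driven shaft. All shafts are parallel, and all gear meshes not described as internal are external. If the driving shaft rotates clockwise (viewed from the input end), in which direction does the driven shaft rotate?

counterclockwise

the driving shaft → shaft B: external mesh, 1 reversal → CCW.
shaft B → shaft C: internal mesh, same direction → CCW.
shaft C → shaft D: external mesh, 1 reversal → CW.
shaft D → shaft E: driver → idler → driven is 2 external meshes, 2 reversals → CW.
shaft E → the driven shaft: external mesh, 1 reversal → CCW.
5 reversals in total — an odd number — so the driven shaft turns opposite to the driving shaft.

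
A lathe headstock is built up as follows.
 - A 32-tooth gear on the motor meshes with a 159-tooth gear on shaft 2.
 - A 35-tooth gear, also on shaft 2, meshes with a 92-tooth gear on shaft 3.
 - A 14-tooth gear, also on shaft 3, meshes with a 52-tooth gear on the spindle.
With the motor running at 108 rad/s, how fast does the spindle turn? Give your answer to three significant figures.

2.23 rad/s

Gear mesh: ratio = 159/32 = 4.9688, so shaft 2 turns at 108 / 4.9688 = 21.736 rad/s.
Gear mesh: ratio = 92/35 = 2.6286, so shaft 3 turns at 21.736 / 2.6286 = 8.2691 rad/s.
Gear mesh: ratio = 52/14 = 3.7143, so the spindle turns at 8.2691 / 3.7143 = 2.2263 rad/s.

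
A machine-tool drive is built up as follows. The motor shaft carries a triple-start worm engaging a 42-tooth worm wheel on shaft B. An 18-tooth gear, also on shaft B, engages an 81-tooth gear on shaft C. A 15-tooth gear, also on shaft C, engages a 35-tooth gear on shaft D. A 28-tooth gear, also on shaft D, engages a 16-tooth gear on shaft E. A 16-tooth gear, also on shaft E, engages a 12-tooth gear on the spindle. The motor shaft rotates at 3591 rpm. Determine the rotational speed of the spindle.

Worm: ratio = 42/3 = 14, so shaft B turns at 3591 / 14 = 256.5 rpm.
Gear mesh: ratio = 81/18 = 4.5, so shaft C turns at 256.5 / 4.5 = 57 rpm.
Gear mesh: ratio = 35/15 = 2.3333, so shaft D turns at 57 / 2.3333 = 24.429 rpm.
Gear mesh: ratio = 16/28 = 0.57143, so shaft E turns at 24.429 / 0.57143 = 42.75 rpm.
Gear mesh: ratio = 12/16 = 0.75, so the spindle turns at 42.75 / 0.75 = 57 rpm.

57 rpm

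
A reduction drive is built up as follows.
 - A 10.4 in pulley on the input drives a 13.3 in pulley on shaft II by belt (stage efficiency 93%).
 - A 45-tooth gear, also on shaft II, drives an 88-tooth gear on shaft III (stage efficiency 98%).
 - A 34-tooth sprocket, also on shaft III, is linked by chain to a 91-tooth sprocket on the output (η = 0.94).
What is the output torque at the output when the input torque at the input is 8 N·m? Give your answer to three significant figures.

Belt: ratio = 13.3/10.4 = 1.2788; torque at shaft II = 8 × 1.2788 × 0.93 = 9.5146 N·m.
Gear mesh: ratio = 88/45 = 1.9556; torque at shaft III = 9.5146 × 1.9556 × 0.98 = 18.234 N·m.
Chain: ratio = 91/34 = 2.6765; torque at the output = 18.234 × 2.6765 × 0.94 = 45.875 N·m.

45.9 N·m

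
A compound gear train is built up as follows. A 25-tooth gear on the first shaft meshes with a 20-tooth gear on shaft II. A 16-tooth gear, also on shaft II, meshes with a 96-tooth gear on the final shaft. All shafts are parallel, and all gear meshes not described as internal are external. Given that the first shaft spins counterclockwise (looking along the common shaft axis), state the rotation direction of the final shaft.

the first shaft → shaft II: external mesh, 1 reversal → CW.
shaft II → the final shaft: external mesh, 1 reversal → CCW.
2 reversals in total — an even number — so the final shaft turns the same way as the first shaft.

counterclockwise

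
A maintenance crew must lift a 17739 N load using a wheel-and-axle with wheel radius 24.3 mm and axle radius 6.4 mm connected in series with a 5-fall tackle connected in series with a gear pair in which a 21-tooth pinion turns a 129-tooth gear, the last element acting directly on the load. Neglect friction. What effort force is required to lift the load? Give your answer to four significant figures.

152.1 N

Wheel-and-axle MA = R/r = 24.3/6.4 = 3.7969.
Block-and-tackle MA = number of supporting rope parts = 5.
Gear pair MA = 129/21 = 6.1429.
Combined ideal MA = 3.7969 × 5 × 6.1429 = 116.62.
Effort = load / MA = 17739 / 116.62 = 152.11 N.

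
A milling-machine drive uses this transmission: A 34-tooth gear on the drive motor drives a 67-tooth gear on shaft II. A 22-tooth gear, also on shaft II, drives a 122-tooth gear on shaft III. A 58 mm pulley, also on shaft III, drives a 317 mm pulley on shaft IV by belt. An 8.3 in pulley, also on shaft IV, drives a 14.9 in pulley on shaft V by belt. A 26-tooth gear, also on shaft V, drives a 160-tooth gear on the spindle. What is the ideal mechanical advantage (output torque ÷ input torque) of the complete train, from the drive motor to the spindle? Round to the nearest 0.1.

659.8

Each stage contributes driven/driver: gear mesh 67/34 = 1.9706, gear mesh 122/22 = 5.5455, belt 317/58 = 5.4655, belt 14.9/8.3 = 1.7952, gear mesh 160/26 = 6.1538.
Overall: 1.9706 × 5.5455 × 5.4655 × 1.7952 × 6.1538 = 659.81.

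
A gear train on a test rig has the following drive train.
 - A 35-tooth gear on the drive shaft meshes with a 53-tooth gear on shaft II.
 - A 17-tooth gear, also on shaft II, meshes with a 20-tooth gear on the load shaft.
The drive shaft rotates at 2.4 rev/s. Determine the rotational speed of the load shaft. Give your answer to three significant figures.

1.35 rev/s

Gear mesh: ratio = 53/35 = 1.5143, so shaft II turns at 2.4 / 1.5143 = 1.5849 rev/s.
Gear mesh: ratio = 20/17 = 1.1765, so the load shaft turns at 1.5849 / 1.1765 = 1.3472 rev/s.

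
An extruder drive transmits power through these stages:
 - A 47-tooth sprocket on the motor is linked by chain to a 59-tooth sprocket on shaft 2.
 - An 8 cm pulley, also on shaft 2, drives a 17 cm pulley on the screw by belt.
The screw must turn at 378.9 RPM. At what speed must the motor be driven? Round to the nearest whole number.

Overall ratio R = 1.2553 × 2.125 = 2.6676.
Required input speed = output speed × R = 378.9 × 2.6676 = 1010.7 RPM.

1011 RPM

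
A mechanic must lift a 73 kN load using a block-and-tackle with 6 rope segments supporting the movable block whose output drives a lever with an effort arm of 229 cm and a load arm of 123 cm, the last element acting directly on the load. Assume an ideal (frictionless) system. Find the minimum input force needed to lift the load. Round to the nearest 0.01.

6.53 kN

Block-and-tackle MA = number of supporting rope parts = 6.
Lever MA = effort arm / load arm = 229/123 = 1.8618.
Combined ideal MA = 6 × 1.8618 = 11.171.
Effort = load / MA = 73 / 11.171 = 6.5349 kN.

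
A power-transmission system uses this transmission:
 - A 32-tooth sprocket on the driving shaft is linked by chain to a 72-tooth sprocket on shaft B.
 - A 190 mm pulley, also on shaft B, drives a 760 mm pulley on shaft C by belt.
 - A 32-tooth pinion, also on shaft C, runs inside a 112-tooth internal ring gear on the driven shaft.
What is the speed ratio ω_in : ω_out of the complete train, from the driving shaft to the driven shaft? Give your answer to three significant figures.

31.5

Each stage contributes driven/driver: chain 72/32 = 2.25, belt 760/190 = 4, internal gear 112/32 = 3.5.
Overall: 2.25 × 4 × 3.5 = 31.5.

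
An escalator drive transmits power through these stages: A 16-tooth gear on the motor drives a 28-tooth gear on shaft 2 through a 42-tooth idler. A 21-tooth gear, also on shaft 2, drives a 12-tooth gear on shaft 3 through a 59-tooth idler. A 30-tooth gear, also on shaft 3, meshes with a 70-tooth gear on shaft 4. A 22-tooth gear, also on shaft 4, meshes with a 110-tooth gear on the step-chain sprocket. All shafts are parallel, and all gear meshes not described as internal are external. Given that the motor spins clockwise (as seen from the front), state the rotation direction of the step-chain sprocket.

clockwise

the motor → shaft 2: driver → idler → driven is 2 external meshes, 2 reversals → CW.
shaft 2 → shaft 3: driver → idler → driven is 2 external meshes, 2 reversals → CW.
shaft 3 → shaft 4: external mesh, 1 reversal → CCW.
shaft 4 → the step-chain sprocket: external mesh, 1 reversal → CW.
6 reversals in total — an even number — so the step-chain sprocket turns the same way as the motor.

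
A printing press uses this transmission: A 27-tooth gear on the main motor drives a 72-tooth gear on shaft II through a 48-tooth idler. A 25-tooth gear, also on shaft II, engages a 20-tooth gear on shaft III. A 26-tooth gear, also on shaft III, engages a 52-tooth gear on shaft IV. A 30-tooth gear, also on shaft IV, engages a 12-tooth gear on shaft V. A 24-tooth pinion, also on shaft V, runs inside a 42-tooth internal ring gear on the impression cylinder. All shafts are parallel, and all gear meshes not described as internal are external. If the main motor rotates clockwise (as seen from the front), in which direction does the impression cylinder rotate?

the main motor → shaft II: driver → idler → driven is 2 external meshes, 2 reversals → CW.
shaft II → shaft III: external mesh, 1 reversal → CCW.
shaft III → shaft IV: external mesh, 1 reversal → CW.
shaft IV → shaft V: external mesh, 1 reversal → CCW.
shaft V → the impression cylinder: internal mesh, same direction → CCW.
5 reversals in total — an odd number — so the impression cylinder turns opposite to the main motor.

counterclockwise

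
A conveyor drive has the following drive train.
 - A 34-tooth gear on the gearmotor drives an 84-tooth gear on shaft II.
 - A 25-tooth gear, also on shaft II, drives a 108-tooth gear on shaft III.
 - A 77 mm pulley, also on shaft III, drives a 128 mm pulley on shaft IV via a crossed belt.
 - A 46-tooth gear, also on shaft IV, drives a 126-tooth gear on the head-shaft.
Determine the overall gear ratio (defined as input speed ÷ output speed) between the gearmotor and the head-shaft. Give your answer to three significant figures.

48.6

Each stage contributes driven/driver: gear mesh 84/34 = 2.4706, gear mesh 108/25 = 4.32, belt 128/77 = 1.6623, gear mesh 126/46 = 2.7391.
Overall: 2.4706 × 4.32 × 1.6623 × 2.7391 = 48.598.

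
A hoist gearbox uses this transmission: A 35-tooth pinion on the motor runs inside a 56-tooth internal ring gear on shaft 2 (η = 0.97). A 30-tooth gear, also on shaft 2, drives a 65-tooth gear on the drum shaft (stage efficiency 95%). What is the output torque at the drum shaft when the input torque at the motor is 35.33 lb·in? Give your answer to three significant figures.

113 lb·in

After the internal gear (56/35): 35.33 × 1.6 × 0.97 = 54.832 lb·in
After the gear mesh (65/30): 54.832 × 2.1667 × 0.95 = 112.86 lb·in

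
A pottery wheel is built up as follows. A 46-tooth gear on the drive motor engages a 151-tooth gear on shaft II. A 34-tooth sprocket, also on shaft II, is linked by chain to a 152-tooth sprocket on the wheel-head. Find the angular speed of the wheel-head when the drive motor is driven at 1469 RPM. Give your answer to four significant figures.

100.1 RPM

Gear mesh: ratio = 151/46 = 3.2826, so shaft II turns at 1469 / 3.2826 = 447.51 RPM.
Chain: ratio = 152/34 = 4.4706, so the wheel-head turns at 447.51 / 4.4706 = 100.1 RPM.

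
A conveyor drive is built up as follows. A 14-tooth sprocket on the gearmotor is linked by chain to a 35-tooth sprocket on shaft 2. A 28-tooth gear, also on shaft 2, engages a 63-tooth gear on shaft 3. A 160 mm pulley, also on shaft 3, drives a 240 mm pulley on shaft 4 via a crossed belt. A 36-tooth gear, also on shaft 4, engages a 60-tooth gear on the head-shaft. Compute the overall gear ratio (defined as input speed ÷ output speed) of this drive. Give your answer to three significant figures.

14.1

Each stage contributes driven/driver: chain 35/14 = 2.5, gear mesh 63/28 = 2.25, belt 240/160 = 1.5, gear mesh 60/36 = 1.6667.
Overall: 2.5 × 2.25 × 1.5 × 1.6667 = 14.062.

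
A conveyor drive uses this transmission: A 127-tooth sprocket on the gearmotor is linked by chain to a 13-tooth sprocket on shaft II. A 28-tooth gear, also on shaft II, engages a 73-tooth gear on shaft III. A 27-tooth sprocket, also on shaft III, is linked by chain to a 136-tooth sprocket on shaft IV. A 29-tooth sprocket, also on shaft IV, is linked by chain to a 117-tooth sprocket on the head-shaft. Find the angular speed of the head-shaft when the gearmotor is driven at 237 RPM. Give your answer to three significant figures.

43.7 RPM

Chain: ratio = 13/127 = 0.10236, so shaft II turns at 237 / 0.10236 = 2315.3 RPM.
Gear mesh: ratio = 73/28 = 2.6071, so shaft III turns at 2315.3 / 2.6071 = 888.06 RPM.
Chain: ratio = 136/27 = 5.037, so shaft IV turns at 888.06 / 5.037 = 176.31 RPM.
Chain: ratio = 117/29 = 4.0345, so the head-shaft turns at 176.31 / 4.0345 = 43.7 RPM.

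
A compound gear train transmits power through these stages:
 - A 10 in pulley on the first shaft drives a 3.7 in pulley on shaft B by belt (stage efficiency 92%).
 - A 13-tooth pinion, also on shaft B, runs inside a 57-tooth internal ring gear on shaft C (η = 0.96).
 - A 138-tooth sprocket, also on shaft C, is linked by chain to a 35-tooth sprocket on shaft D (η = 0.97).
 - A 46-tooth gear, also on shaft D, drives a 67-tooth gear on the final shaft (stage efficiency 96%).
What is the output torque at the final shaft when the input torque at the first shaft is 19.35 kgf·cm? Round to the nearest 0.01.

After the belt (3.7/10): 19.35 × 0.37 × 0.92 = 6.5867 kgf·cm
After the internal gear (57/13): 6.5867 × 4.3846 × 0.96 = 27.725 kgf·cm
After the chain (35/138): 27.725 × 0.25362 × 0.97 = 6.8208 kgf·cm
After the gear mesh (67/46): 6.8208 × 1.4565 × 0.96 = 9.5372 kgf·cm

9.54 kgf·cm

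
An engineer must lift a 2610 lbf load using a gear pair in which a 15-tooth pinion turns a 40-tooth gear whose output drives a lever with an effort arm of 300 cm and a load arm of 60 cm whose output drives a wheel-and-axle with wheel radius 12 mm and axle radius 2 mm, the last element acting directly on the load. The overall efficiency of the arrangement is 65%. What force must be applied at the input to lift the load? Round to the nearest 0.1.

Gear pair MA = 40/15 = 2.6667.
Lever MA = effort arm / load arm = 300/60 = 5.
Wheel-and-axle MA = R/r = 12/2 = 6.
Combined ideal MA = 2.6667 × 5 × 6 = 80.
Actual MA = 80 × 0.65 = 52.
Effort = load / actual MA = 2610 / 52 = 50.192 lbf.

50.2 lbf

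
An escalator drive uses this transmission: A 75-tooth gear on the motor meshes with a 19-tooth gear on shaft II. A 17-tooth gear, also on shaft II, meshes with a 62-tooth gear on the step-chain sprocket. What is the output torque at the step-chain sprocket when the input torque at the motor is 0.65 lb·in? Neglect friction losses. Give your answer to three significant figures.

After the gear mesh (19/75): 0.65 × 0.25333 = 0.16467 lb·in
After the gear mesh (62/17): 0.16467 × 3.6471 = 0.60055 lb·in

0.601 lb·in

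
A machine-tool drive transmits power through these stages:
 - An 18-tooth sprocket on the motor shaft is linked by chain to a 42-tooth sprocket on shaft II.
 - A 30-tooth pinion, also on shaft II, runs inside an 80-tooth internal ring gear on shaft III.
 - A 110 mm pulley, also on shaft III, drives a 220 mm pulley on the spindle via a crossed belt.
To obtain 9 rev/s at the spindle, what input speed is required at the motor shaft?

112 rev/s

Overall ratio R = 2.3333 × 2.6667 × 2 = 12.444.
Required input speed = output speed × R = 9 × 12.444 = 112 rev/s.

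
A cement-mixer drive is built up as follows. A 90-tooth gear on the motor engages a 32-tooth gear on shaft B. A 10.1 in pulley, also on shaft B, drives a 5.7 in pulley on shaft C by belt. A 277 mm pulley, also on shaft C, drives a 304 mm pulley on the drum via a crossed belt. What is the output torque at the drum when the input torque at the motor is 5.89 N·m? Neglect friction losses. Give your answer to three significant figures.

After the gear mesh (32/90): 5.89 × 0.35556 = 2.0942 N·m
After the belt (5.7/10.1): 2.0942 × 0.56436 = 1.1819 N·m
After the belt (304/277): 1.1819 × 1.0975 = 1.2971 N·m

1.30 N·m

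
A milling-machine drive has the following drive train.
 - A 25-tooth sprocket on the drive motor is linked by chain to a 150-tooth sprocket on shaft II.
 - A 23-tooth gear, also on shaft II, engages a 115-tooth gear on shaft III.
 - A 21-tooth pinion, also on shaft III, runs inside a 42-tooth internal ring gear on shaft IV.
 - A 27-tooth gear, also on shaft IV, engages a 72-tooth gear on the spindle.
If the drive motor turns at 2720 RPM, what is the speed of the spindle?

chain 150/25 = 6 → 2720/6 = 453.33 RPM
gear mesh 115/23 = 5 → 453.33/5 = 90.667 RPM
internal gear 42/21 = 2 → 90.667/2 = 45.333 RPM
gear mesh 72/27 = 2.6667 → 45.333/2.6667 = 17 RPM

17 RPM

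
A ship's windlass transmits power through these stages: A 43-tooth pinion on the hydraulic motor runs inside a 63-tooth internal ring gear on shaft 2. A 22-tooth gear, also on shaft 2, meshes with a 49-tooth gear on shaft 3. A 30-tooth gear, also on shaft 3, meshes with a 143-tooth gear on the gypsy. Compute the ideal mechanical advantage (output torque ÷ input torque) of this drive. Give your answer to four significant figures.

Each stage contributes driven/driver: internal gear 63/43 = 1.4651, gear mesh 49/22 = 2.2273, gear mesh 143/30 = 4.7667.
Overall: 1.4651 × 2.2273 × 4.7667 = 15.555.

15.55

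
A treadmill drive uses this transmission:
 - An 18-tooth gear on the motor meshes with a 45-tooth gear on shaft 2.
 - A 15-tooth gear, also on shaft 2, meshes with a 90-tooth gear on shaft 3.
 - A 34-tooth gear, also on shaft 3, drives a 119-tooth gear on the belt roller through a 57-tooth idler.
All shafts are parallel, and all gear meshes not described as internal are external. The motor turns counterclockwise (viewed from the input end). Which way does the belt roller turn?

the motor → shaft 2: external mesh, 1 reversal → CW.
shaft 2 → shaft 3: external mesh, 1 reversal → CCW.
shaft 3 → the belt roller: driver → idler → driven is 2 external meshes, 2 reversals → CCW.
4 reversals in total — an even number — so the belt roller turns the same way as the motor.

counterclockwise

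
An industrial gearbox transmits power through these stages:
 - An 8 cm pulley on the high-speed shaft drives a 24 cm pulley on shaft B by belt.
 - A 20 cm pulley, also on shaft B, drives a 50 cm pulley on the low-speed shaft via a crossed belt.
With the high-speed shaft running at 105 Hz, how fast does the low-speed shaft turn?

14 Hz

Belt: ratio = 24/8 = 3, so shaft B turns at 105 / 3 = 35 Hz.
Belt: ratio = 50/20 = 2.5, so the low-speed shaft turns at 35 / 2.5 = 14 Hz.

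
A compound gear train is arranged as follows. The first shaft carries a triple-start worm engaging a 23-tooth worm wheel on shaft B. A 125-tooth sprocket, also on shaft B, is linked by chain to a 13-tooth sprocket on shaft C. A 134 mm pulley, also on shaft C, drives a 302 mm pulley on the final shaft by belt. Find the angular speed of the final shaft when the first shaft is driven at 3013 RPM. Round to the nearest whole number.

1677 RPM

Worm: ratio = 23/3 = 7.6667, so shaft B turns at 3013 / 7.6667 = 393 RPM.
Chain: ratio = 13/125 = 0.104, so shaft C turns at 393 / 0.104 = 3778.8 RPM.
Belt: ratio = 302/134 = 2.2537, so the final shaft turns at 3778.8 / 2.2537 = 1676.7 RPM.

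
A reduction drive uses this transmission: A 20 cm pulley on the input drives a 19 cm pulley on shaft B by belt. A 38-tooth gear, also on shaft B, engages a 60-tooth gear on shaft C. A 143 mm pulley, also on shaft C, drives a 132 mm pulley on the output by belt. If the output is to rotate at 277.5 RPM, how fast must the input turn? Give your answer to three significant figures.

384 RPM

Overall ratio R = 0.95 × 1.5789 × 0.92308 = 1.3846.
Required input speed = output speed × R = 277.5 × 1.3846 = 384.23 RPM.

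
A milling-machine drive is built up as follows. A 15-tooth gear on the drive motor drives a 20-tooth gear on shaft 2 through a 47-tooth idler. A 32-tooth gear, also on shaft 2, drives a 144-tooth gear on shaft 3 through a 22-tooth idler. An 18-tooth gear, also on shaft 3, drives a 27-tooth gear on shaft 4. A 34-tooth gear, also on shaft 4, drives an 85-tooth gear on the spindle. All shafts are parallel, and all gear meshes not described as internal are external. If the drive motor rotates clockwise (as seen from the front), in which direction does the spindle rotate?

clockwise

the drive motor → shaft 2: driver → idler → driven is 2 external meshes, 2 reversals → CW.
shaft 2 → shaft 3: driver → idler → driven is 2 external meshes, 2 reversals → CW.
shaft 3 → shaft 4: external mesh, 1 reversal → CCW.
shaft 4 → the spindle: external mesh, 1 reversal → CW.
6 reversals in total — an even number — so the spindle turns the same way as the drive motor.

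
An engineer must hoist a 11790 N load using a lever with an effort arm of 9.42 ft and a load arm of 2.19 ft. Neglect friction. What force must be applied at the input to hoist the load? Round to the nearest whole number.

2741 N

Lever MA = effort arm / load arm = 9.42/2.19 = 4.3014.
Effort = load / MA = 11790 / 4.3014 = 2741 N.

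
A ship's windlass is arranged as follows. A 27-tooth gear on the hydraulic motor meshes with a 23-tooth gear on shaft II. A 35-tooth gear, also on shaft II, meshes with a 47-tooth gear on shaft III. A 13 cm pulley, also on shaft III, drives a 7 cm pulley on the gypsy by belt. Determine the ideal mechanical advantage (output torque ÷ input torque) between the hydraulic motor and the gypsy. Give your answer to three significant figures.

Each stage contributes driven/driver: gear mesh 23/27 = 0.85185, gear mesh 47/35 = 1.3429, belt 7/13 = 0.53846.
Overall: 0.85185 × 1.3429 × 0.53846 = 0.61595.

0.616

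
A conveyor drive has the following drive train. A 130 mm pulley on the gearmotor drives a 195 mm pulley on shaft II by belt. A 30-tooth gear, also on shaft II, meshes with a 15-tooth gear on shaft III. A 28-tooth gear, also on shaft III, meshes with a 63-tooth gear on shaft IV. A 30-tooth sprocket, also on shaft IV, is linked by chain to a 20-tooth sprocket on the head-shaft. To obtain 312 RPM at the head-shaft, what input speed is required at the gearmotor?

Overall ratio R = 1.5 × 0.5 × 2.25 × 0.66667 = 1.125.
Required input speed = output speed × R = 312 × 1.125 = 351 RPM.

351 RPM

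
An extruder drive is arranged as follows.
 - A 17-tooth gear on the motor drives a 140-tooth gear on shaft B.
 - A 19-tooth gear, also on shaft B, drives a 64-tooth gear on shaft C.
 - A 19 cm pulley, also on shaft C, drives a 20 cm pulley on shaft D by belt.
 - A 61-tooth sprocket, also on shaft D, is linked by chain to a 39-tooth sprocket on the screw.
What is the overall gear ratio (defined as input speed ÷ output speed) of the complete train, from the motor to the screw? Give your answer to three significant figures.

Each stage contributes driven/driver: gear mesh 140/17 = 8.2353, gear mesh 64/19 = 3.3684, belt 20/19 = 1.0526, chain 39/61 = 0.63934.
Overall: 8.2353 × 3.3684 × 1.0526 × 0.63934 = 18.669.

18.7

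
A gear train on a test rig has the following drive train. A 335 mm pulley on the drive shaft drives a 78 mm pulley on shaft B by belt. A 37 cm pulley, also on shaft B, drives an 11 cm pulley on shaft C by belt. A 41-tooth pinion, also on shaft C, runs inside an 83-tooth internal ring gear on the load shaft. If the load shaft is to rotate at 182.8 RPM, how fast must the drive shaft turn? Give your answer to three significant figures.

25.6 RPM

Overall ratio R = 0.23284 × 0.2973 × 2.0244 = 0.14013.
Required input speed = output speed × R = 182.8 × 0.14013 = 25.616 RPM.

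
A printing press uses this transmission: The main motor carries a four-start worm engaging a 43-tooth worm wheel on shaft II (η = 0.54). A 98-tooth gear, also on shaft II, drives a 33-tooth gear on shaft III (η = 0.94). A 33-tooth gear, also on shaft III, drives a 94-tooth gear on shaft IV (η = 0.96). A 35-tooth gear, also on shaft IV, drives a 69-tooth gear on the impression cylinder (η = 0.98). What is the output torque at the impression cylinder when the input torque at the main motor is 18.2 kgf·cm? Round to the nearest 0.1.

worm 43/4 = 10.75 → τ = 18.2·10.75·0.54 = 105.65 kgf·cm
gear mesh 33/98 = 0.33673 → τ = 105.65·0.33673·0.94 = 33.442 kgf·cm
gear mesh 94/33 = 2.8485 → τ = 33.442·2.8485·0.96 = 91.448 kgf·cm
gear mesh 69/35 = 1.9714 → τ = 91.448·1.9714·0.98 = 176.68 kgf·cm

176.7 kgf·cm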